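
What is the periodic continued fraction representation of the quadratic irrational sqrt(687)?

Write x_i = (sqrt(687) + m_i)/d_i with (m_0, d_0) = (0, 1). a_0 = floor(sqrt(687)) = 26, since 26^2 = 676 <= 687 < 729 = 27^2.
Iterate m_{i+1} = d_i*a_i - m_i, d_{i+1} = (687 - m_{i+1}^2)/d_i, a_{i+1} = floor((a_0 + m_{i+1})/d_{i+1}):
  m_1 = 1*26 - 0 = 26, d_1 = (687 - 26^2)/1 = 11/1 = 11, a_1 = floor((26 + 26)/11) = 4.
  m_2 = 11*4 - 26 = 18, d_2 = (687 - 18^2)/11 = 363/11 = 33, a_2 = floor((26 + 18)/33) = 1.
  m_3 = 33*1 - 18 = 15, d_3 = (687 - 15^2)/33 = 462/33 = 14, a_3 = floor((26 + 15)/14) = 2.
  m_4 = 14*2 - 15 = 13, d_4 = (687 - 13^2)/14 = 518/14 = 37, a_4 = floor((26 + 13)/37) = 1.
  m_5 = 37*1 - 13 = 24, d_5 = (687 - 24^2)/37 = 111/37 = 3, a_5 = floor((26 + 24)/3) = 16.
  m_6 = 3*16 - 24 = 24, d_6 = (687 - 24^2)/3 = 111/3 = 37, a_6 = floor((26 + 24)/37) = 1.
  m_7 = 37*1 - 24 = 13, d_7 = (687 - 13^2)/37 = 518/37 = 14, a_7 = floor((26 + 13)/14) = 2.
  m_8 = 14*2 - 13 = 15, d_8 = (687 - 15^2)/14 = 462/14 = 33, a_8 = floor((26 + 15)/33) = 1.
  m_9 = 33*1 - 15 = 18, d_9 = (687 - 18^2)/33 = 363/33 = 11, a_9 = floor((26 + 18)/11) = 4.
  m_10 = 11*4 - 18 = 26, d_10 = (687 - 26^2)/11 = 11/11 = 1, a_10 = floor((26 + 26)/1) = 52.
  m_11 = 1*52 - 26 = 26, d_11 = (687 - 26^2)/1 = 11/1 = 11: (m_11, d_11) = (m_1, d_1) = (26, 11), so from here the quotients repeat a_1, ..., a_10; the period length is 10.
Hence the expansion of sqrt(687) is a_0 = 26 followed by the repeating block 4, 1, 2, 1, 16, 1, 2, 1, 4, 52 (period 10).

[26; (4, 1, 2, 1, 16, 1, 2, 1, 4, 52)]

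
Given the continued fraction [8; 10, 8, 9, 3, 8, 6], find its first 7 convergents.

Using the convergent recurrence p_i = a_i*p_{i-1} + p_{i-2}, q_i = a_i*q_{i-1} + q_{i-2} with p_{-2}=0, p_{-1}=1, q_{-2}=1, q_{-1}=0:
  i=0: a_0=8, p_0 = 8*1 + 0 = 8, q_0 = 8*0 + 1 = 1.
  i=1: a_1=10, p_1 = 10*8 + 1 = 81, q_1 = 10*1 + 0 = 10.
  i=2: a_2=8, p_2 = 8*81 + 8 = 656, q_2 = 8*10 + 1 = 81.
  i=3: a_3=9, p_3 = 9*656 + 81 = 5985, q_3 = 9*81 + 10 = 739.
  i=4: a_4=3, p_4 = 3*5985 + 656 = 18611, q_4 = 3*739 + 81 = 2298.
  i=5: a_5=8, p_5 = 8*18611 + 5985 = 154873, q_5 = 8*2298 + 739 = 19123.
  i=6: a_6=6, p_6 = 6*154873 + 18611 = 947849, q_6 = 6*19123 + 2298 = 117036.

8/1, 81/10, 656/81, 5985/739, 18611/2298, 154873/19123, 947849/117036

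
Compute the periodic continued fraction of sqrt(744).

[27; (3, 1, 1, 1, 1, 1, 1, 1, 3, 54)]

Write x_i = (sqrt(744) + m_i)/d_i with (m_0, d_0) = (0, 1). a_0 = floor(sqrt(744)) = 27, since 27^2 = 729 <= 744 < 784 = 28^2.
Iterate m_{i+1} = d_i*a_i - m_i, d_{i+1} = (744 - m_{i+1}^2)/d_i, a_{i+1} = floor((a_0 + m_{i+1})/d_{i+1}):
  m_1 = 1*27 - 0 = 27, d_1 = (744 - 27^2)/1 = 15/1 = 15, a_1 = floor((27 + 27)/15) = 3.
  m_2 = 15*3 - 27 = 18, d_2 = (744 - 18^2)/15 = 420/15 = 28, a_2 = floor((27 + 18)/28) = 1.
  m_3 = 28*1 - 18 = 10, d_3 = (744 - 10^2)/28 = 644/28 = 23, a_3 = floor((27 + 10)/23) = 1.
  m_4 = 23*1 - 10 = 13, d_4 = (744 - 13^2)/23 = 575/23 = 25, a_4 = floor((27 + 13)/25) = 1.
  m_5 = 25*1 - 13 = 12, d_5 = (744 - 12^2)/25 = 600/25 = 24, a_5 = floor((27 + 12)/24) = 1.
  m_6 = 24*1 - 12 = 12, d_6 = (744 - 12^2)/24 = 600/24 = 25, a_6 = floor((27 + 12)/25) = 1.
  m_7 = 25*1 - 12 = 13, d_7 = (744 - 13^2)/25 = 575/25 = 23, a_7 = floor((27 + 13)/23) = 1.
  m_8 = 23*1 - 13 = 10, d_8 = (744 - 10^2)/23 = 644/23 = 28, a_8 = floor((27 + 10)/28) = 1.
  m_9 = 28*1 - 10 = 18, d_9 = (744 - 18^2)/28 = 420/28 = 15, a_9 = floor((27 + 18)/15) = 3.
  m_10 = 15*3 - 18 = 27, d_10 = (744 - 27^2)/15 = 15/15 = 1, a_10 = floor((27 + 27)/1) = 54.
  m_11 = 1*54 - 27 = 27, d_11 = (744 - 27^2)/1 = 15/1 = 15: (m_11, d_11) = (m_1, d_1) = (27, 15), so from here the quotients repeat a_1, ..., a_10; the period length is 10.
Hence the expansion of sqrt(744) is a_0 = 27 followed by the repeating block 3, 1, 1, 1, 1, 1, 1, 1, 3, 54 (period 10).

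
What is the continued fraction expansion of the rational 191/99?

Run the Euclidean algorithm on 191 and 99; the successive quotients are the partial quotients a_0, a_1, ... (each step inverts the fractional part left over by the previous one):
  191 = 1*99 + 92, so a_0 = 1.
  99 = 1*92 + 7, so a_1 = 1.
  92 = 13*7 + 1, so a_2 = 13.
  7 = 7*1 + 0, so a_3 = 7.
The remainder reaches 0 after 4 divisions, so the expansion has 4 partial quotients, read off in order.

[1; 1, 13, 7]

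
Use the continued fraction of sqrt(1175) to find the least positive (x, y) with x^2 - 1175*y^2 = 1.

First expand sqrt(1175) as a continued fraction. With x_i = (sqrt(1175) + m_i)/d_i and (m_0, d_0) = (0, 1): a_0 = floor(sqrt(1175)) = 34, since 34^2 = 1156 <= 1175 < 1225 = 35^2.
Iterate m_{i+1} = d_i*a_i - m_i, d_{i+1} = (1175 - m_{i+1}^2)/d_i, a_{i+1} = floor((a_0 + m_{i+1})/d_{i+1}):
  m_1 = 1*34 - 0 = 34, d_1 = (1175 - 34^2)/1 = 19/1 = 19, a_1 = floor((34 + 34)/19) = 3.
  m_2 = 19*3 - 34 = 23, d_2 = (1175 - 23^2)/19 = 646/19 = 34, a_2 = floor((34 + 23)/34) = 1.
  m_3 = 34*1 - 23 = 11, d_3 = (1175 - 11^2)/34 = 1054/34 = 31, a_3 = floor((34 + 11)/31) = 1.
  m_4 = 31*1 - 11 = 20, d_4 = (1175 - 20^2)/31 = 775/31 = 25, a_4 = floor((34 + 20)/25) = 2.
  m_5 = 25*2 - 20 = 30, d_5 = (1175 - 30^2)/25 = 275/25 = 11, a_5 = floor((34 + 30)/11) = 5.
  m_6 = 11*5 - 30 = 25, d_6 = (1175 - 25^2)/11 = 550/11 = 50, a_6 = floor((34 + 25)/50) = 1.
  m_7 = 50*1 - 25 = 25, d_7 = (1175 - 25^2)/50 = 550/50 = 11, a_7 = floor((34 + 25)/11) = 5.
  m_8 = 11*5 - 25 = 30, d_8 = (1175 - 30^2)/11 = 275/11 = 25, a_8 = floor((34 + 30)/25) = 2.
  m_9 = 25*2 - 30 = 20, d_9 = (1175 - 20^2)/25 = 775/25 = 31, a_9 = floor((34 + 20)/31) = 1.
  m_10 = 31*1 - 20 = 11, d_10 = (1175 - 11^2)/31 = 1054/31 = 34, a_10 = floor((34 + 11)/34) = 1.
  m_11 = 34*1 - 11 = 23, d_11 = (1175 - 23^2)/34 = 646/34 = 19, a_11 = floor((34 + 23)/19) = 3.
  m_12 = 19*3 - 23 = 34, d_12 = (1175 - 34^2)/19 = 19/19 = 1, a_12 = floor((34 + 34)/1) = 68.
  m_13 = 1*68 - 34 = 34, d_13 = (1175 - 34^2)/1 = 19/1 = 19: (m_13, d_13) = (m_1, d_1) = (34, 19), so from here the quotients repeat a_1, ..., a_12; the period length is 12.
So sqrt(1175) = [34; (3, 1, 1, 2, 5, 1, 5, 2, 1, 1, 3, 68)] with period length k = 12.
k is even, so the fundamental solution of x^2 - 1175y^2 = 1 is (p_{k-1}, q_{k-1}) = (p_11, q_11); compute convergents through index 11.
Convergents (p_i = a_i*p_{i-1} + p_{i-2}, q_i = a_i*q_{i-1} + q_{i-2} with p_{-2}=0, p_{-1}=1, q_{-2}=1, q_{-1}=0):
  i=0: a_0=34, p_0 = 34*1 + 0 = 34, q_0 = 34*0 + 1 = 1.
  i=1: a_1=3, p_1 = 3*34 + 1 = 103, q_1 = 3*1 + 0 = 3.
  i=2: a_2=1, p_2 = 1*103 + 34 = 137, q_2 = 1*3 + 1 = 4.
  i=3: a_3=1, p_3 = 1*137 + 103 = 240, q_3 = 1*4 + 3 = 7.
  i=4: a_4=2, p_4 = 2*240 + 137 = 617, q_4 = 2*7 + 4 = 18.
  i=5: a_5=5, p_5 = 5*617 + 240 = 3325, q_5 = 5*18 + 7 = 97.
  i=6: a_6=1, p_6 = 1*3325 + 617 = 3942, q_6 = 1*97 + 18 = 115.
  i=7: a_7=5, p_7 = 5*3942 + 3325 = 23035, q_7 = 5*115 + 97 = 672.
  i=8: a_8=2, p_8 = 2*23035 + 3942 = 50012, q_8 = 2*672 + 115 = 1459.
  i=9: a_9=1, p_9 = 1*50012 + 23035 = 73047, q_9 = 1*1459 + 672 = 2131.
  i=10: a_10=1, p_10 = 1*73047 + 50012 = 123059, q_10 = 1*2131 + 1459 = 3590.
  i=11: a_11=3, p_11 = 3*123059 + 73047 = 442224, q_11 = 3*3590 + 2131 = 12901.
Check: 442224^2 - 1175*12901^2 = 195562066176 - 195562066175 = 1, so (x, y) = (442224, 12901) solves the equation, and by the theorem it is the least positive solution.

(x, y) = (442224, 12901)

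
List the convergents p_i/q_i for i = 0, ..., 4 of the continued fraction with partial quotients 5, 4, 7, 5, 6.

5/1, 21/4, 152/29, 781/149, 4838/923

Using the convergent recurrence p_i = a_i*p_{i-1} + p_{i-2}, q_i = a_i*q_{i-1} + q_{i-2} with p_{-2}=0, p_{-1}=1, q_{-2}=1, q_{-1}=0:
  i=0: a_0=5, p_0 = 5*1 + 0 = 5, q_0 = 5*0 + 1 = 1.
  i=1: a_1=4, p_1 = 4*5 + 1 = 21, q_1 = 4*1 + 0 = 4.
  i=2: a_2=7, p_2 = 7*21 + 5 = 152, q_2 = 7*4 + 1 = 29.
  i=3: a_3=5, p_3 = 5*152 + 21 = 781, q_3 = 5*29 + 4 = 149.
  i=4: a_4=6, p_4 = 6*781 + 152 = 4838, q_4 = 6*149 + 29 = 923.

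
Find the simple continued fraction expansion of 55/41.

[1; 2, 1, 13]

Run the Euclidean algorithm on 55 and 41; the successive quotients are the partial quotients a_0, a_1, ... (each step inverts the fractional part left over by the previous one):
  55 = 1*41 + 14, so a_0 = 1.
  41 = 2*14 + 13, so a_1 = 2.
  14 = 1*13 + 1, so a_2 = 1.
  13 = 13*1 + 0, so a_3 = 13.
The remainder reaches 0 after 4 divisions, so the expansion has 4 partial quotients, read off in order.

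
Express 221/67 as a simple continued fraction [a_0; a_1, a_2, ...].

Run the Euclidean algorithm on 221 and 67; the successive quotients are the partial quotients a_0, a_1, ... (each step inverts the fractional part left over by the previous one):
  221 = 3*67 + 20, so a_0 = 3.
  67 = 3*20 + 7, so a_1 = 3.
  20 = 2*7 + 6, so a_2 = 2.
  7 = 1*6 + 1, so a_3 = 1.
  6 = 6*1 + 0, so a_4 = 6.
The remainder reaches 0 after 5 divisions, so the expansion has 5 partial quotients, read off in order.

[3; 3, 2, 1, 6]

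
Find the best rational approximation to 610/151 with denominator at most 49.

Expand x = 610/151 as a continued fraction with the Euclidean algorithm:
  610 = 4*151 + 6, so a_0 = 4.
  151 = 25*6 + 1, so a_1 = 25.
  6 = 6*1 + 0, so a_2 = 6.
so x = [4; 25, 6].
Convergents (p_i = a_i*p_{i-1} + p_{i-2}, q_i = a_i*q_{i-1} + q_{i-2} with p_{-2}=0, p_{-1}=1, q_{-2}=1, q_{-1}=0), until the denominator exceeds 49:
  i=0: a_0=4, p_0 = 4*1 + 0 = 4, q_0 = 4*0 + 1 = 1.
  i=1: a_1=25, p_1 = 25*4 + 1 = 101, q_1 = 25*1 + 0 = 25.
  i=2: a_2=6, p_2 = 6*101 + 4 = 610, q_2 = 6*25 + 1 = 151.
q_2 = 151 > 49, so the last convergent with denominator <= 49 is p_1/q_1 = 101/25.
The closest fraction with denominator <= 49 is either p_1/q_1 or the intermediate fraction (k*p_1 + p_0)/(k*q_1 + q_0) with the largest k >= 1 whose denominator stays <= 49; these approach x as k grows, and every other convergent or intermediate fraction in range is farther away.
Largest k: floor((49 - q_0)/q_1) = floor((49 - 1)/25) = 1.
That gives (1*101 + 4)/(1*25 + 1) = 105/26.
Compare the errors: |x - 101/25| = |610*25 - 101*151|/(151*25) = 1/3775, and |x - 105/26| = |610*26 - 105*151|/(151*26) = 5/3926.
Cross-multiplying, 1*3926 = 3926 < 18875 = 5*3775, so 1/3775 is smaller: the convergent 101/25 is closer to x than 105/26.

101/25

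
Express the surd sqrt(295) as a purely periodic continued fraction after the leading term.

[17; (5, 1, 2, 3, 2, 6, 2, 3, 2, 1, 5, 34)]

Write x_i = (sqrt(295) + m_i)/d_i with (m_0, d_0) = (0, 1). a_0 = floor(sqrt(295)) = 17, since 17^2 = 289 <= 295 < 324 = 18^2.
Iterate m_{i+1} = d_i*a_i - m_i, d_{i+1} = (295 - m_{i+1}^2)/d_i, a_{i+1} = floor((a_0 + m_{i+1})/d_{i+1}):
  m_1 = 1*17 - 0 = 17, d_1 = (295 - 17^2)/1 = 6/1 = 6, a_1 = floor((17 + 17)/6) = 5.
  m_2 = 6*5 - 17 = 13, d_2 = (295 - 13^2)/6 = 126/6 = 21, a_2 = floor((17 + 13)/21) = 1.
  m_3 = 21*1 - 13 = 8, d_3 = (295 - 8^2)/21 = 231/21 = 11, a_3 = floor((17 + 8)/11) = 2.
  m_4 = 11*2 - 8 = 14, d_4 = (295 - 14^2)/11 = 99/11 = 9, a_4 = floor((17 + 14)/9) = 3.
  m_5 = 9*3 - 14 = 13, d_5 = (295 - 13^2)/9 = 126/9 = 14, a_5 = floor((17 + 13)/14) = 2.
  m_6 = 14*2 - 13 = 15, d_6 = (295 - 15^2)/14 = 70/14 = 5, a_6 = floor((17 + 15)/5) = 6.
  m_7 = 5*6 - 15 = 15, d_7 = (295 - 15^2)/5 = 70/5 = 14, a_7 = floor((17 + 15)/14) = 2.
  m_8 = 14*2 - 15 = 13, d_8 = (295 - 13^2)/14 = 126/14 = 9, a_8 = floor((17 + 13)/9) = 3.
  m_9 = 9*3 - 13 = 14, d_9 = (295 - 14^2)/9 = 99/9 = 11, a_9 = floor((17 + 14)/11) = 2.
  m_10 = 11*2 - 14 = 8, d_10 = (295 - 8^2)/11 = 231/11 = 21, a_10 = floor((17 + 8)/21) = 1.
  m_11 = 21*1 - 8 = 13, d_11 = (295 - 13^2)/21 = 126/21 = 6, a_11 = floor((17 + 13)/6) = 5.
  m_12 = 6*5 - 13 = 17, d_12 = (295 - 17^2)/6 = 6/6 = 1, a_12 = floor((17 + 17)/1) = 34.
  m_13 = 1*34 - 17 = 17, d_13 = (295 - 17^2)/1 = 6/1 = 6: (m_13, d_13) = (m_1, d_1) = (17, 6), so from here the quotients repeat a_1, ..., a_12; the period length is 12.
Hence the expansion of sqrt(295) is a_0 = 17 followed by the repeating block 5, 1, 2, 3, 2, 6, 2, 3, 2, 1, 5, 34 (period 12).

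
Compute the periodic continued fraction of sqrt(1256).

Write x_i = (sqrt(1256) + m_i)/d_i with (m_0, d_0) = (0, 1). a_0 = floor(sqrt(1256)) = 35, since 35^2 = 1225 <= 1256 < 1296 = 36^2.
Iterate m_{i+1} = d_i*a_i - m_i, d_{i+1} = (1256 - m_{i+1}^2)/d_i, a_{i+1} = floor((a_0 + m_{i+1})/d_{i+1}):
  m_1 = 1*35 - 0 = 35, d_1 = (1256 - 35^2)/1 = 31/1 = 31, a_1 = floor((35 + 35)/31) = 2.
  m_2 = 31*2 - 35 = 27, d_2 = (1256 - 27^2)/31 = 527/31 = 17, a_2 = floor((35 + 27)/17) = 3.
  m_3 = 17*3 - 27 = 24, d_3 = (1256 - 24^2)/17 = 680/17 = 40, a_3 = floor((35 + 24)/40) = 1.
  m_4 = 40*1 - 24 = 16, d_4 = (1256 - 16^2)/40 = 1000/40 = 25, a_4 = floor((35 + 16)/25) = 2.
  m_5 = 25*2 - 16 = 34, d_5 = (1256 - 34^2)/25 = 100/25 = 4, a_5 = floor((35 + 34)/4) = 17.
  m_6 = 4*17 - 34 = 34, d_6 = (1256 - 34^2)/4 = 100/4 = 25, a_6 = floor((35 + 34)/25) = 2.
  m_7 = 25*2 - 34 = 16, d_7 = (1256 - 16^2)/25 = 1000/25 = 40, a_7 = floor((35 + 16)/40) = 1.
  m_8 = 40*1 - 16 = 24, d_8 = (1256 - 24^2)/40 = 680/40 = 17, a_8 = floor((35 + 24)/17) = 3.
  m_9 = 17*3 - 24 = 27, d_9 = (1256 - 27^2)/17 = 527/17 = 31, a_9 = floor((35 + 27)/31) = 2.
  m_10 = 31*2 - 27 = 35, d_10 = (1256 - 35^2)/31 = 31/31 = 1, a_10 = floor((35 + 35)/1) = 70.
  m_11 = 1*70 - 35 = 35, d_11 = (1256 - 35^2)/1 = 31/1 = 31: (m_11, d_11) = (m_1, d_1) = (35, 31), so from here the quotients repeat a_1, ..., a_10; the period length is 10.
Hence the expansion of sqrt(1256) is a_0 = 35 followed by the repeating block 2, 3, 1, 2, 17, 2, 1, 3, 2, 70 (period 10).

[35; (2, 3, 1, 2, 17, 2, 1, 3, 2, 70)]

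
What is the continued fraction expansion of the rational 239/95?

[2; 1, 1, 15, 3]

Run the Euclidean algorithm on 239 and 95; the successive quotients are the partial quotients a_0, a_1, ... (each step inverts the fractional part left over by the previous one):
  239 = 2*95 + 49, so a_0 = 2.
  95 = 1*49 + 46, so a_1 = 1.
  49 = 1*46 + 3, so a_2 = 1.
  46 = 15*3 + 1, so a_3 = 15.
  3 = 3*1 + 0, so a_4 = 3.
The remainder reaches 0 after 5 divisions, so the expansion has 5 partial quotients, read off in order.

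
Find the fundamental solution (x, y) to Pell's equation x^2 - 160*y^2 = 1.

First expand sqrt(160) as a continued fraction. With x_i = (sqrt(160) + m_i)/d_i and (m_0, d_0) = (0, 1): a_0 = floor(sqrt(160)) = 12, since 12^2 = 144 <= 160 < 169 = 13^2.
Iterate m_{i+1} = d_i*a_i - m_i, d_{i+1} = (160 - m_{i+1}^2)/d_i, a_{i+1} = floor((a_0 + m_{i+1})/d_{i+1}):
  m_1 = 1*12 - 0 = 12, d_1 = (160 - 12^2)/1 = 16/1 = 16, a_1 = floor((12 + 12)/16) = 1.
  m_2 = 16*1 - 12 = 4, d_2 = (160 - 4^2)/16 = 144/16 = 9, a_2 = floor((12 + 4)/9) = 1.
  m_3 = 9*1 - 4 = 5, d_3 = (160 - 5^2)/9 = 135/9 = 15, a_3 = floor((12 + 5)/15) = 1.
  m_4 = 15*1 - 5 = 10, d_4 = (160 - 10^2)/15 = 60/15 = 4, a_4 = floor((12 + 10)/4) = 5.
  m_5 = 4*5 - 10 = 10, d_5 = (160 - 10^2)/4 = 60/4 = 15, a_5 = floor((12 + 10)/15) = 1.
  m_6 = 15*1 - 10 = 5, d_6 = (160 - 5^2)/15 = 135/15 = 9, a_6 = floor((12 + 5)/9) = 1.
  m_7 = 9*1 - 5 = 4, d_7 = (160 - 4^2)/9 = 144/9 = 16, a_7 = floor((12 + 4)/16) = 1.
  m_8 = 16*1 - 4 = 12, d_8 = (160 - 12^2)/16 = 16/16 = 1, a_8 = floor((12 + 12)/1) = 24.
  m_9 = 1*24 - 12 = 12, d_9 = (160 - 12^2)/1 = 16/1 = 16: (m_9, d_9) = (m_1, d_1) = (12, 16), so from here the quotients repeat a_1, ..., a_8; the period length is 8.
So sqrt(160) = [12; (1, 1, 1, 5, 1, 1, 1, 24)] with period length k = 8.
k is even, so the fundamental solution of x^2 - 160y^2 = 1 is (p_{k-1}, q_{k-1}) = (p_7, q_7); compute convergents through index 7.
Convergents (p_i = a_i*p_{i-1} + p_{i-2}, q_i = a_i*q_{i-1} + q_{i-2} with p_{-2}=0, p_{-1}=1, q_{-2}=1, q_{-1}=0):
  i=0: a_0=12, p_0 = 12*1 + 0 = 12, q_0 = 12*0 + 1 = 1.
  i=1: a_1=1, p_1 = 1*12 + 1 = 13, q_1 = 1*1 + 0 = 1.
  i=2: a_2=1, p_2 = 1*13 + 12 = 25, q_2 = 1*1 + 1 = 2.
  i=3: a_3=1, p_3 = 1*25 + 13 = 38, q_3 = 1*2 + 1 = 3.
  i=4: a_4=5, p_4 = 5*38 + 25 = 215, q_4 = 5*3 + 2 = 17.
  i=5: a_5=1, p_5 = 1*215 + 38 = 253, q_5 = 1*17 + 3 = 20.
  i=6: a_6=1, p_6 = 1*253 + 215 = 468, q_6 = 1*20 + 17 = 37.
  i=7: a_7=1, p_7 = 1*468 + 253 = 721, q_7 = 1*37 + 20 = 57.
Check: 721^2 - 160*57^2 = 519841 - 519840 = 1, so (x, y) = (721, 57) solves the equation, and by the theorem it is the least positive solution.

(x, y) = (721, 57)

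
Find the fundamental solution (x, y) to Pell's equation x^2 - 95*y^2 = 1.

(x, y) = (39, 4)

First expand sqrt(95) as a continued fraction. With x_i = (sqrt(95) + m_i)/d_i and (m_0, d_0) = (0, 1): a_0 = floor(sqrt(95)) = 9, since 9^2 = 81 <= 95 < 100 = 10^2.
Iterate m_{i+1} = d_i*a_i - m_i, d_{i+1} = (95 - m_{i+1}^2)/d_i, a_{i+1} = floor((a_0 + m_{i+1})/d_{i+1}):
  m_1 = 1*9 - 0 = 9, d_1 = (95 - 9^2)/1 = 14/1 = 14, a_1 = floor((9 + 9)/14) = 1.
  m_2 = 14*1 - 9 = 5, d_2 = (95 - 5^2)/14 = 70/14 = 5, a_2 = floor((9 + 5)/5) = 2.
  m_3 = 5*2 - 5 = 5, d_3 = (95 - 5^2)/5 = 70/5 = 14, a_3 = floor((9 + 5)/14) = 1.
  m_4 = 14*1 - 5 = 9, d_4 = (95 - 9^2)/14 = 14/14 = 1, a_4 = floor((9 + 9)/1) = 18.
  m_5 = 1*18 - 9 = 9, d_5 = (95 - 9^2)/1 = 14/1 = 14: (m_5, d_5) = (m_1, d_1) = (9, 14), so from here the quotients repeat a_1, ..., a_4; the period length is 4.
So sqrt(95) = [9; (1, 2, 1, 18)] with period length k = 4.
k is even, so the fundamental solution of x^2 - 95y^2 = 1 is (p_{k-1}, q_{k-1}) = (p_3, q_3); compute convergents through index 3.
Convergents (p_i = a_i*p_{i-1} + p_{i-2}, q_i = a_i*q_{i-1} + q_{i-2} with p_{-2}=0, p_{-1}=1, q_{-2}=1, q_{-1}=0):
  i=0: a_0=9, p_0 = 9*1 + 0 = 9, q_0 = 9*0 + 1 = 1.
  i=1: a_1=1, p_1 = 1*9 + 1 = 10, q_1 = 1*1 + 0 = 1.
  i=2: a_2=2, p_2 = 2*10 + 9 = 29, q_2 = 2*1 + 1 = 3.
  i=3: a_3=1, p_3 = 1*29 + 10 = 39, q_3 = 1*3 + 1 = 4.
Check: 39^2 - 95*4^2 = 1521 - 1520 = 1, so (x, y) = (39, 4) solves the equation, and by the theorem it is the least positive solution.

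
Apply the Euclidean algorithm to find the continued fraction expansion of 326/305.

[1; 14, 1, 1, 10]

Run the Euclidean algorithm on 326 and 305; the successive quotients are the partial quotients a_0, a_1, ... (each step inverts the fractional part left over by the previous one):
  326 = 1*305 + 21, so a_0 = 1.
  305 = 14*21 + 11, so a_1 = 14.
  21 = 1*11 + 10, so a_2 = 1.
  11 = 1*10 + 1, so a_3 = 1.
  10 = 10*1 + 0, so a_4 = 10.
The remainder reaches 0 after 5 divisions, so the expansion has 5 partial quotients, read off in order.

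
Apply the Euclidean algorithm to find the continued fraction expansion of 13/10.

Run the Euclidean algorithm on 13 and 10; the successive quotients are the partial quotients a_0, a_1, ... (each step inverts the fractional part left over by the previous one):
  13 = 1*10 + 3, so a_0 = 1.
  10 = 3*3 + 1, so a_1 = 3.
  3 = 3*1 + 0, so a_2 = 3.
The remainder reaches 0 after 3 divisions, so the expansion has 3 partial quotients, read off in order.

[1; 3, 3]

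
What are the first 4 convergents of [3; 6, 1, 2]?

Using the convergent recurrence p_i = a_i*p_{i-1} + p_{i-2}, q_i = a_i*q_{i-1} + q_{i-2} with p_{-2}=0, p_{-1}=1, q_{-2}=1, q_{-1}=0:
  i=0: a_0=3, p_0 = 3*1 + 0 = 3, q_0 = 3*0 + 1 = 1.
  i=1: a_1=6, p_1 = 6*3 + 1 = 19, q_1 = 6*1 + 0 = 6.
  i=2: a_2=1, p_2 = 1*19 + 3 = 22, q_2 = 1*6 + 1 = 7.
  i=3: a_3=2, p_3 = 2*22 + 19 = 63, q_3 = 2*7 + 6 = 20.

3/1, 19/6, 22/7, 63/20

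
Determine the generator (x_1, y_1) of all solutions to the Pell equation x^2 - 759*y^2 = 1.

(x, y) = (551, 20)

First expand sqrt(759) as a continued fraction. With x_i = (sqrt(759) + m_i)/d_i and (m_0, d_0) = (0, 1): a_0 = floor(sqrt(759)) = 27, since 27^2 = 729 <= 759 < 784 = 28^2.
Iterate m_{i+1} = d_i*a_i - m_i, d_{i+1} = (759 - m_{i+1}^2)/d_i, a_{i+1} = floor((a_0 + m_{i+1})/d_{i+1}):
  m_1 = 1*27 - 0 = 27, d_1 = (759 - 27^2)/1 = 30/1 = 30, a_1 = floor((27 + 27)/30) = 1.
  m_2 = 30*1 - 27 = 3, d_2 = (759 - 3^2)/30 = 750/30 = 25, a_2 = floor((27 + 3)/25) = 1.
  m_3 = 25*1 - 3 = 22, d_3 = (759 - 22^2)/25 = 275/25 = 11, a_3 = floor((27 + 22)/11) = 4.
  m_4 = 11*4 - 22 = 22, d_4 = (759 - 22^2)/11 = 275/11 = 25, a_4 = floor((27 + 22)/25) = 1.
  m_5 = 25*1 - 22 = 3, d_5 = (759 - 3^2)/25 = 750/25 = 30, a_5 = floor((27 + 3)/30) = 1.
  m_6 = 30*1 - 3 = 27, d_6 = (759 - 27^2)/30 = 30/30 = 1, a_6 = floor((27 + 27)/1) = 54.
  m_7 = 1*54 - 27 = 27, d_7 = (759 - 27^2)/1 = 30/1 = 30: (m_7, d_7) = (m_1, d_1) = (27, 30), so from here the quotients repeat a_1, ..., a_6; the period length is 6.
So sqrt(759) = [27; (1, 1, 4, 1, 1, 54)] with period length k = 6.
k is even, so the fundamental solution of x^2 - 759y^2 = 1 is (p_{k-1}, q_{k-1}) = (p_5, q_5); compute convergents through index 5.
Convergents (p_i = a_i*p_{i-1} + p_{i-2}, q_i = a_i*q_{i-1} + q_{i-2} with p_{-2}=0, p_{-1}=1, q_{-2}=1, q_{-1}=0):
  i=0: a_0=27, p_0 = 27*1 + 0 = 27, q_0 = 27*0 + 1 = 1.
  i=1: a_1=1, p_1 = 1*27 + 1 = 28, q_1 = 1*1 + 0 = 1.
  i=2: a_2=1, p_2 = 1*28 + 27 = 55, q_2 = 1*1 + 1 = 2.
  i=3: a_3=4, p_3 = 4*55 + 28 = 248, q_3 = 4*2 + 1 = 9.
  i=4: a_4=1, p_4 = 1*248 + 55 = 303, q_4 = 1*9 + 2 = 11.
  i=5: a_5=1, p_5 = 1*303 + 248 = 551, q_5 = 1*11 + 9 = 20.
Check: 551^2 - 759*20^2 = 303601 - 303600 = 1, so (x, y) = (551, 20) solves the equation, and by the theorem it is the least positive solution.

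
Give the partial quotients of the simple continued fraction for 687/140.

Run the Euclidean algorithm on 687 and 140; the successive quotients are the partial quotients a_0, a_1, ... (each step inverts the fractional part left over by the previous one):
  687 = 4*140 + 127, so a_0 = 4.
  140 = 1*127 + 13, so a_1 = 1.
  127 = 9*13 + 10, so a_2 = 9.
  13 = 1*10 + 3, so a_3 = 1.
  10 = 3*3 + 1, so a_4 = 3.
  3 = 3*1 + 0, so a_5 = 3.
The remainder reaches 0 after 6 divisions, so the expansion has 6 partial quotients, read off in order.

[4; 1, 9, 1, 3, 3]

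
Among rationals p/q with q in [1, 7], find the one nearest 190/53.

25/7

Expand x = 190/53 as a continued fraction with the Euclidean algorithm:
  190 = 3*53 + 31, so a_0 = 3.
  53 = 1*31 + 22, so a_1 = 1.
  31 = 1*22 + 9, so a_2 = 1.
  22 = 2*9 + 4, so a_3 = 2.
  9 = 2*4 + 1, so a_4 = 2.
  4 = 4*1 + 0, so a_5 = 4.
so x = [3; 1, 1, 2, 2, 4].
Convergents (p_i = a_i*p_{i-1} + p_{i-2}, q_i = a_i*q_{i-1} + q_{i-2} with p_{-2}=0, p_{-1}=1, q_{-2}=1, q_{-1}=0), until the denominator exceeds 7:
  i=0: a_0=3, p_0 = 3*1 + 0 = 3, q_0 = 3*0 + 1 = 1.
  i=1: a_1=1, p_1 = 1*3 + 1 = 4, q_1 = 1*1 + 0 = 1.
  i=2: a_2=1, p_2 = 1*4 + 3 = 7, q_2 = 1*1 + 1 = 2.
  i=3: a_3=2, p_3 = 2*7 + 4 = 18, q_3 = 2*2 + 1 = 5.
  i=4: a_4=2, p_4 = 2*18 + 7 = 43, q_4 = 2*5 + 2 = 12.
q_4 = 12 > 7, so the last convergent with denominator <= 7 is p_3/q_3 = 18/5.
The closest fraction with denominator <= 7 is either p_3/q_3 or the intermediate fraction (k*p_3 + p_2)/(k*q_3 + q_2) with the largest k >= 1 whose denominator stays <= 7; these approach x as k grows, and every other convergent or intermediate fraction in range is farther away.
Largest k: floor((7 - q_2)/q_3) = floor((7 - 2)/5) = 1.
That gives (1*18 + 7)/(1*5 + 2) = 25/7.
Compare the errors: |x - 18/5| = |190*5 - 18*53|/(53*5) = 4/265, and |x - 25/7| = |190*7 - 25*53|/(53*7) = 5/371.
Cross-multiplying, 5*265 = 1325 < 1484 = 4*371, so 5/371 is smaller: the intermediate fraction 25/7 is closer to x than 18/5.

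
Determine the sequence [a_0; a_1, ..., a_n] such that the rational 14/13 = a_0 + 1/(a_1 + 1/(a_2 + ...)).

Run the Euclidean algorithm on 14 and 13; the successive quotients are the partial quotients a_0, a_1, ... (each step inverts the fractional part left over by the previous one):
  14 = 1*13 + 1, so a_0 = 1.
  13 = 13*1 + 0, so a_1 = 13.
The remainder reaches 0 after 2 divisions, so the expansion has 2 partial quotients, read off in order.

[1; 13]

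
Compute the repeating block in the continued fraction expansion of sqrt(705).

Write x_i = (sqrt(705) + m_i)/d_i with (m_0, d_0) = (0, 1). a_0 = floor(sqrt(705)) = 26, since 26^2 = 676 <= 705 < 729 = 27^2.
Iterate m_{i+1} = d_i*a_i - m_i, d_{i+1} = (705 - m_{i+1}^2)/d_i, a_{i+1} = floor((a_0 + m_{i+1})/d_{i+1}):
  m_1 = 1*26 - 0 = 26, d_1 = (705 - 26^2)/1 = 29/1 = 29, a_1 = floor((26 + 26)/29) = 1.
  m_2 = 29*1 - 26 = 3, d_2 = (705 - 3^2)/29 = 696/29 = 24, a_2 = floor((26 + 3)/24) = 1.
  m_3 = 24*1 - 3 = 21, d_3 = (705 - 21^2)/24 = 264/24 = 11, a_3 = floor((26 + 21)/11) = 4.
  m_4 = 11*4 - 21 = 23, d_4 = (705 - 23^2)/11 = 176/11 = 16, a_4 = floor((26 + 23)/16) = 3.
  m_5 = 16*3 - 23 = 25, d_5 = (705 - 25^2)/16 = 80/16 = 5, a_5 = floor((26 + 25)/5) = 10.
  m_6 = 5*10 - 25 = 25, d_6 = (705 - 25^2)/5 = 80/5 = 16, a_6 = floor((26 + 25)/16) = 3.
  m_7 = 16*3 - 25 = 23, d_7 = (705 - 23^2)/16 = 176/16 = 11, a_7 = floor((26 + 23)/11) = 4.
  m_8 = 11*4 - 23 = 21, d_8 = (705 - 21^2)/11 = 264/11 = 24, a_8 = floor((26 + 21)/24) = 1.
  m_9 = 24*1 - 21 = 3, d_9 = (705 - 3^2)/24 = 696/24 = 29, a_9 = floor((26 + 3)/29) = 1.
  m_10 = 29*1 - 3 = 26, d_10 = (705 - 26^2)/29 = 29/29 = 1, a_10 = floor((26 + 26)/1) = 52.
  m_11 = 1*52 - 26 = 26, d_11 = (705 - 26^2)/1 = 29/1 = 29: (m_11, d_11) = (m_1, d_1) = (26, 29), so from here the quotients repeat a_1, ..., a_10; the period length is 10.
Hence the expansion of sqrt(705) is a_0 = 26 followed by the repeating block 1, 1, 4, 3, 10, 3, 4, 1, 1, 52 (period 10).

[26; (1, 1, 4, 3, 10, 3, 4, 1, 1, 52)]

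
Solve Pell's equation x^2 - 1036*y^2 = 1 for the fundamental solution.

First expand sqrt(1036) as a continued fraction. With x_i = (sqrt(1036) + m_i)/d_i and (m_0, d_0) = (0, 1): a_0 = floor(sqrt(1036)) = 32, since 32^2 = 1024 <= 1036 < 1089 = 33^2.
Iterate m_{i+1} = d_i*a_i - m_i, d_{i+1} = (1036 - m_{i+1}^2)/d_i, a_{i+1} = floor((a_0 + m_{i+1})/d_{i+1}):
  m_1 = 1*32 - 0 = 32, d_1 = (1036 - 32^2)/1 = 12/1 = 12, a_1 = floor((32 + 32)/12) = 5.
  m_2 = 12*5 - 32 = 28, d_2 = (1036 - 28^2)/12 = 252/12 = 21, a_2 = floor((32 + 28)/21) = 2.
  m_3 = 21*2 - 28 = 14, d_3 = (1036 - 14^2)/21 = 840/21 = 40, a_3 = floor((32 + 14)/40) = 1.
  m_4 = 40*1 - 14 = 26, d_4 = (1036 - 26^2)/40 = 360/40 = 9, a_4 = floor((32 + 26)/9) = 6.
  m_5 = 9*6 - 26 = 28, d_5 = (1036 - 28^2)/9 = 252/9 = 28, a_5 = floor((32 + 28)/28) = 2.
  m_6 = 28*2 - 28 = 28, d_6 = (1036 - 28^2)/28 = 252/28 = 9, a_6 = floor((32 + 28)/9) = 6.
  m_7 = 9*6 - 28 = 26, d_7 = (1036 - 26^2)/9 = 360/9 = 40, a_7 = floor((32 + 26)/40) = 1.
  m_8 = 40*1 - 26 = 14, d_8 = (1036 - 14^2)/40 = 840/40 = 21, a_8 = floor((32 + 14)/21) = 2.
  m_9 = 21*2 - 14 = 28, d_9 = (1036 - 28^2)/21 = 252/21 = 12, a_9 = floor((32 + 28)/12) = 5.
  m_10 = 12*5 - 28 = 32, d_10 = (1036 - 32^2)/12 = 12/12 = 1, a_10 = floor((32 + 32)/1) = 64.
  m_11 = 1*64 - 32 = 32, d_11 = (1036 - 32^2)/1 = 12/1 = 12: (m_11, d_11) = (m_1, d_1) = (32, 12), so from here the quotients repeat a_1, ..., a_10; the period length is 10.
So sqrt(1036) = [32; (5, 2, 1, 6, 2, 6, 1, 2, 5, 64)] with period length k = 10.
k is even, so the fundamental solution of x^2 - 1036y^2 = 1 is (p_{k-1}, q_{k-1}) = (p_9, q_9); compute convergents through index 9.
Convergents (p_i = a_i*p_{i-1} + p_{i-2}, q_i = a_i*q_{i-1} + q_{i-2} with p_{-2}=0, p_{-1}=1, q_{-2}=1, q_{-1}=0):
  i=0: a_0=32, p_0 = 32*1 + 0 = 32, q_0 = 32*0 + 1 = 1.
  i=1: a_1=5, p_1 = 5*32 + 1 = 161, q_1 = 5*1 + 0 = 5.
  i=2: a_2=2, p_2 = 2*161 + 32 = 354, q_2 = 2*5 + 1 = 11.
  i=3: a_3=1, p_3 = 1*354 + 161 = 515, q_3 = 1*11 + 5 = 16.
  i=4: a_4=6, p_4 = 6*515 + 354 = 3444, q_4 = 6*16 + 11 = 107.
  i=5: a_5=2, p_5 = 2*3444 + 515 = 7403, q_5 = 2*107 + 16 = 230.
  i=6: a_6=6, p_6 = 6*7403 + 3444 = 47862, q_6 = 6*230 + 107 = 1487.
  i=7: a_7=1, p_7 = 1*47862 + 7403 = 55265, q_7 = 1*1487 + 230 = 1717.
  i=8: a_8=2, p_8 = 2*55265 + 47862 = 158392, q_8 = 2*1717 + 1487 = 4921.
  i=9: a_9=5, p_9 = 5*158392 + 55265 = 847225, q_9 = 5*4921 + 1717 = 26322.
Check: 847225^2 - 1036*26322^2 = 717790200625 - 717790200624 = 1, so (x, y) = (847225, 26322) solves the equation, and by the theorem it is the least positive solution.

(x, y) = (847225, 26322)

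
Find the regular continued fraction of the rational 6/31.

Run the Euclidean algorithm on 6 and 31; the successive quotients are the partial quotients a_0, a_1, ... (each step inverts the fractional part left over by the previous one):
  6 = 0*31 + 6, so a_0 = 0.
  31 = 5*6 + 1, so a_1 = 5.
  6 = 6*1 + 0, so a_2 = 6.
The remainder reaches 0 after 3 divisions, so the expansion has 3 partial quotients, read off in order.

[0; 5, 6]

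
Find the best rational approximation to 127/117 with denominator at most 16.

Expand x = 127/117 as a continued fraction with the Euclidean algorithm:
  127 = 1*117 + 10, so a_0 = 1.
  117 = 11*10 + 7, so a_1 = 11.
  10 = 1*7 + 3, so a_2 = 1.
  7 = 2*3 + 1, so a_3 = 2.
  3 = 3*1 + 0, so a_4 = 3.
so x = [1; 11, 1, 2, 3].
Convergents (p_i = a_i*p_{i-1} + p_{i-2}, q_i = a_i*q_{i-1} + q_{i-2} with p_{-2}=0, p_{-1}=1, q_{-2}=1, q_{-1}=0), until the denominator exceeds 16:
  i=0: a_0=1, p_0 = 1*1 + 0 = 1, q_0 = 1*0 + 1 = 1.
  i=1: a_1=11, p_1 = 11*1 + 1 = 12, q_1 = 11*1 + 0 = 11.
  i=2: a_2=1, p_2 = 1*12 + 1 = 13, q_2 = 1*11 + 1 = 12.
  i=3: a_3=2, p_3 = 2*13 + 12 = 38, q_3 = 2*12 + 11 = 35.
q_3 = 35 > 16, so the last convergent with denominator <= 16 is p_2/q_2 = 13/12.
The closest fraction with denominator <= 16 is either p_2/q_2 or the intermediate fraction (k*p_2 + p_1)/(k*q_2 + q_1) with the largest k >= 1 whose denominator stays <= 16; these approach x as k grows, and every other convergent or intermediate fraction in range is farther away.
Largest k: floor((16 - q_1)/q_2) = floor((16 - 11)/12) = 0.
Since k = 0, no intermediate fraction beyond p_2/q_2 has denominator <= 16, so the convergent 13/12 is the closest (its error is |127*12 - 13*117|/(117*12) = 3/1404).

13/12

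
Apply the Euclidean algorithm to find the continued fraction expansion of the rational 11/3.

Run the Euclidean algorithm on 11 and 3; the successive quotients are the partial quotients a_0, a_1, ... (each step inverts the fractional part left over by the previous one):
  11 = 3*3 + 2, so a_0 = 3.
  3 = 1*2 + 1, so a_1 = 1.
  2 = 2*1 + 0, so a_2 = 2.
The remainder reaches 0 after 3 divisions, so the expansion has 3 partial quotients, read off in order.

[3; 1, 2]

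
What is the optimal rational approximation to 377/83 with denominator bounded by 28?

Expand x = 377/83 as a continued fraction with the Euclidean algorithm:
  377 = 4*83 + 45, so a_0 = 4.
  83 = 1*45 + 38, so a_1 = 1.
  45 = 1*38 + 7, so a_2 = 1.
  38 = 5*7 + 3, so a_3 = 5.
  7 = 2*3 + 1, so a_4 = 2.
  3 = 3*1 + 0, so a_5 = 3.
so x = [4; 1, 1, 5, 2, 3].
Convergents (p_i = a_i*p_{i-1} + p_{i-2}, q_i = a_i*q_{i-1} + q_{i-2} with p_{-2}=0, p_{-1}=1, q_{-2}=1, q_{-1}=0), until the denominator exceeds 28:
  i=0: a_0=4, p_0 = 4*1 + 0 = 4, q_0 = 4*0 + 1 = 1.
  i=1: a_1=1, p_1 = 1*4 + 1 = 5, q_1 = 1*1 + 0 = 1.
  i=2: a_2=1, p_2 = 1*5 + 4 = 9, q_2 = 1*1 + 1 = 2.
  i=3: a_3=5, p_3 = 5*9 + 5 = 50, q_3 = 5*2 + 1 = 11.
  i=4: a_4=2, p_4 = 2*50 + 9 = 109, q_4 = 2*11 + 2 = 24.
  i=5: a_5=3, p_5 = 3*109 + 50 = 377, q_5 = 3*24 + 11 = 83.
q_5 = 83 > 28, so the last convergent with denominator <= 28 is p_4/q_4 = 109/24.
The closest fraction with denominator <= 28 is either p_4/q_4 or the intermediate fraction (k*p_4 + p_3)/(k*q_4 + q_3) with the largest k >= 1 whose denominator stays <= 28; these approach x as k grows, and every other convergent or intermediate fraction in range is farther away.
Largest k: floor((28 - q_3)/q_4) = floor((28 - 11)/24) = 0.
Since k = 0, no intermediate fraction beyond p_4/q_4 has denominator <= 28, so the convergent 109/24 is the closest (its error is |377*24 - 109*83|/(83*24) = 1/1992).

109/24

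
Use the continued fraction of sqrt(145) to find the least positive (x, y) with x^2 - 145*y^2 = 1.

(x, y) = (289, 24)

First expand sqrt(145) as a continued fraction. With x_i = (sqrt(145) + m_i)/d_i and (m_0, d_0) = (0, 1): a_0 = floor(sqrt(145)) = 12, since 12^2 = 144 <= 145 < 169 = 13^2.
Iterate m_{i+1} = d_i*a_i - m_i, d_{i+1} = (145 - m_{i+1}^2)/d_i, a_{i+1} = floor((a_0 + m_{i+1})/d_{i+1}):
  m_1 = 1*12 - 0 = 12, d_1 = (145 - 12^2)/1 = 1/1 = 1, a_1 = floor((12 + 12)/1) = 24.
  m_2 = 1*24 - 12 = 12, d_2 = (145 - 12^2)/1 = 1/1 = 1: (m_2, d_2) = (m_1, d_1) = (12, 1), so from here the quotient a_1 repeats; the period length is 1.
So sqrt(145) = [12; (24)] with period length k = 1.
k is odd, so (p_{k-1}, q_{k-1}) only solves x^2 - 145y^2 = -1 and the fundamental solution of x^2 - 145y^2 = 1 is (p_{2k-1}, q_{2k-1}) = (p_1, q_1); compute convergents through index 1, running through the period twice.
Convergents (p_i = a_i*p_{i-1} + p_{i-2}, q_i = a_i*q_{i-1} + q_{i-2} with p_{-2}=0, p_{-1}=1, q_{-2}=1, q_{-1}=0):
  i=0: a_0=12, p_0 = 12*1 + 0 = 12, q_0 = 12*0 + 1 = 1.
  i=1: a_1=24, p_1 = 24*12 + 1 = 289, q_1 = 24*1 + 0 = 24.
Indeed p_0^2 - 145*q_0^2 = 144 - 145 = -1, not +1.
Check: 289^2 - 145*24^2 = 83521 - 83520 = 1, so (x, y) = (289, 24) solves the equation, and by the theorem it is the least positive solution.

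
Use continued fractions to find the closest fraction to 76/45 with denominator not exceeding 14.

Expand x = 76/45 as a continued fraction with the Euclidean algorithm:
  76 = 1*45 + 31, so a_0 = 1.
  45 = 1*31 + 14, so a_1 = 1.
  31 = 2*14 + 3, so a_2 = 2.
  14 = 4*3 + 2, so a_3 = 4.
  3 = 1*2 + 1, so a_4 = 1.
  2 = 2*1 + 0, so a_5 = 2.
so x = [1; 1, 2, 4, 1, 2].
Convergents (p_i = a_i*p_{i-1} + p_{i-2}, q_i = a_i*q_{i-1} + q_{i-2} with p_{-2}=0, p_{-1}=1, q_{-2}=1, q_{-1}=0), until the denominator exceeds 14:
  i=0: a_0=1, p_0 = 1*1 + 0 = 1, q_0 = 1*0 + 1 = 1.
  i=1: a_1=1, p_1 = 1*1 + 1 = 2, q_1 = 1*1 + 0 = 1.
  i=2: a_2=2, p_2 = 2*2 + 1 = 5, q_2 = 2*1 + 1 = 3.
  i=3: a_3=4, p_3 = 4*5 + 2 = 22, q_3 = 4*3 + 1 = 13.
  i=4: a_4=1, p_4 = 1*22 + 5 = 27, q_4 = 1*13 + 3 = 16.
q_4 = 16 > 14, so the last convergent with denominator <= 14 is p_3/q_3 = 22/13.
The closest fraction with denominator <= 14 is either p_3/q_3 or the intermediate fraction (k*p_3 + p_2)/(k*q_3 + q_2) with the largest k >= 1 whose denominator stays <= 14; these approach x as k grows, and every other convergent or intermediate fraction in range is farther away.
Largest k: floor((14 - q_2)/q_3) = floor((14 - 3)/13) = 0.
Since k = 0, no intermediate fraction beyond p_3/q_3 has denominator <= 14, so the convergent 22/13 is the closest (its error is |76*13 - 22*45|/(45*13) = 2/585).

22/13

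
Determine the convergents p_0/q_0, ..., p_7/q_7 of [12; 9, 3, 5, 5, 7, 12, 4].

12/1, 109/9, 339/28, 1804/149, 9359/773, 67317/5560, 817163/67493, 3335969/275532

Using the convergent recurrence p_i = a_i*p_{i-1} + p_{i-2}, q_i = a_i*q_{i-1} + q_{i-2} with p_{-2}=0, p_{-1}=1, q_{-2}=1, q_{-1}=0:
  i=0: a_0=12, p_0 = 12*1 + 0 = 12, q_0 = 12*0 + 1 = 1.
  i=1: a_1=9, p_1 = 9*12 + 1 = 109, q_1 = 9*1 + 0 = 9.
  i=2: a_2=3, p_2 = 3*109 + 12 = 339, q_2 = 3*9 + 1 = 28.
  i=3: a_3=5, p_3 = 5*339 + 109 = 1804, q_3 = 5*28 + 9 = 149.
  i=4: a_4=5, p_4 = 5*1804 + 339 = 9359, q_4 = 5*149 + 28 = 773.
  i=5: a_5=7, p_5 = 7*9359 + 1804 = 67317, q_5 = 7*773 + 149 = 5560.
  i=6: a_6=12, p_6 = 12*67317 + 9359 = 817163, q_6 = 12*5560 + 773 = 67493.
  i=7: a_7=4, p_7 = 4*817163 + 67317 = 3335969, q_7 = 4*67493 + 5560 = 275532.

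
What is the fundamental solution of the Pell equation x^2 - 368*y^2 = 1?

(x, y) = (1151, 60)

First expand sqrt(368) as a continued fraction. With x_i = (sqrt(368) + m_i)/d_i and (m_0, d_0) = (0, 1): a_0 = floor(sqrt(368)) = 19, since 19^2 = 361 <= 368 < 400 = 20^2.
Iterate m_{i+1} = d_i*a_i - m_i, d_{i+1} = (368 - m_{i+1}^2)/d_i, a_{i+1} = floor((a_0 + m_{i+1})/d_{i+1}):
  m_1 = 1*19 - 0 = 19, d_1 = (368 - 19^2)/1 = 7/1 = 7, a_1 = floor((19 + 19)/7) = 5.
  m_2 = 7*5 - 19 = 16, d_2 = (368 - 16^2)/7 = 112/7 = 16, a_2 = floor((19 + 16)/16) = 2.
  m_3 = 16*2 - 16 = 16, d_3 = (368 - 16^2)/16 = 112/16 = 7, a_3 = floor((19 + 16)/7) = 5.
  m_4 = 7*5 - 16 = 19, d_4 = (368 - 19^2)/7 = 7/7 = 1, a_4 = floor((19 + 19)/1) = 38.
  m_5 = 1*38 - 19 = 19, d_5 = (368 - 19^2)/1 = 7/1 = 7: (m_5, d_5) = (m_1, d_1) = (19, 7), so from here the quotients repeat a_1, ..., a_4; the period length is 4.
So sqrt(368) = [19; (5, 2, 5, 38)] with period length k = 4.
k is even, so the fundamental solution of x^2 - 368y^2 = 1 is (p_{k-1}, q_{k-1}) = (p_3, q_3); compute convergents through index 3.
Convergents (p_i = a_i*p_{i-1} + p_{i-2}, q_i = a_i*q_{i-1} + q_{i-2} with p_{-2}=0, p_{-1}=1, q_{-2}=1, q_{-1}=0):
  i=0: a_0=19, p_0 = 19*1 + 0 = 19, q_0 = 19*0 + 1 = 1.
  i=1: a_1=5, p_1 = 5*19 + 1 = 96, q_1 = 5*1 + 0 = 5.
  i=2: a_2=2, p_2 = 2*96 + 19 = 211, q_2 = 2*5 + 1 = 11.
  i=3: a_3=5, p_3 = 5*211 + 96 = 1151, q_3 = 5*11 + 5 = 60.
Check: 1151^2 - 368*60^2 = 1324801 - 1324800 = 1, so (x, y) = (1151, 60) solves the equation, and by the theorem it is the least positive solution.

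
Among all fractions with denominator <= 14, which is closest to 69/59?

Expand x = 69/59 as a continued fraction with the Euclidean algorithm:
  69 = 1*59 + 10, so a_0 = 1.
  59 = 5*10 + 9, so a_1 = 5.
  10 = 1*9 + 1, so a_2 = 1.
  9 = 9*1 + 0, so a_3 = 9.
so x = [1; 5, 1, 9].
Convergents (p_i = a_i*p_{i-1} + p_{i-2}, q_i = a_i*q_{i-1} + q_{i-2} with p_{-2}=0, p_{-1}=1, q_{-2}=1, q_{-1}=0), until the denominator exceeds 14:
  i=0: a_0=1, p_0 = 1*1 + 0 = 1, q_0 = 1*0 + 1 = 1.
  i=1: a_1=5, p_1 = 5*1 + 1 = 6, q_1 = 5*1 + 0 = 5.
  i=2: a_2=1, p_2 = 1*6 + 1 = 7, q_2 = 1*5 + 1 = 6.
  i=3: a_3=9, p_3 = 9*7 + 6 = 69, q_3 = 9*6 + 5 = 59.
q_3 = 59 > 14, so the last convergent with denominator <= 14 is p_2/q_2 = 7/6.
The closest fraction with denominator <= 14 is either p_2/q_2 or the intermediate fraction (k*p_2 + p_1)/(k*q_2 + q_1) with the largest k >= 1 whose denominator stays <= 14; these approach x as k grows, and every other convergent or intermediate fraction in range is farther away.
Largest k: floor((14 - q_1)/q_2) = floor((14 - 5)/6) = 1.
That gives (1*7 + 6)/(1*6 + 5) = 13/11.
Compare the errors: |x - 7/6| = |69*6 - 7*59|/(59*6) = 1/354, and |x - 13/11| = |69*11 - 13*59|/(59*11) = 8/649.
Cross-multiplying, 1*649 = 649 < 2832 = 8*354, so 1/354 is smaller: the convergent 7/6 is closer to x than 13/11.

7/6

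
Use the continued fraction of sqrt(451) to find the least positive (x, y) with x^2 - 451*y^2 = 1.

(x, y) = (46471490, 2188257)

First expand sqrt(451) as a continued fraction. With x_i = (sqrt(451) + m_i)/d_i and (m_0, d_0) = (0, 1): a_0 = floor(sqrt(451)) = 21, since 21^2 = 441 <= 451 < 484 = 22^2.
Iterate m_{i+1} = d_i*a_i - m_i, d_{i+1} = (451 - m_{i+1}^2)/d_i, a_{i+1} = floor((a_0 + m_{i+1})/d_{i+1}):
  m_1 = 1*21 - 0 = 21, d_1 = (451 - 21^2)/1 = 10/1 = 10, a_1 = floor((21 + 21)/10) = 4.
  m_2 = 10*4 - 21 = 19, d_2 = (451 - 19^2)/10 = 90/10 = 9, a_2 = floor((21 + 19)/9) = 4.
  m_3 = 9*4 - 19 = 17, d_3 = (451 - 17^2)/9 = 162/9 = 18, a_3 = floor((21 + 17)/18) = 2.
  m_4 = 18*2 - 17 = 19, d_4 = (451 - 19^2)/18 = 90/18 = 5, a_4 = floor((21 + 19)/5) = 8.
  m_5 = 5*8 - 19 = 21, d_5 = (451 - 21^2)/5 = 10/5 = 2, a_5 = floor((21 + 21)/2) = 21.
  m_6 = 2*21 - 21 = 21, d_6 = (451 - 21^2)/2 = 10/2 = 5, a_6 = floor((21 + 21)/5) = 8.
  m_7 = 5*8 - 21 = 19, d_7 = (451 - 19^2)/5 = 90/5 = 18, a_7 = floor((21 + 19)/18) = 2.
  m_8 = 18*2 - 19 = 17, d_8 = (451 - 17^2)/18 = 162/18 = 9, a_8 = floor((21 + 17)/9) = 4.
  m_9 = 9*4 - 17 = 19, d_9 = (451 - 19^2)/9 = 90/9 = 10, a_9 = floor((21 + 19)/10) = 4.
  m_10 = 10*4 - 19 = 21, d_10 = (451 - 21^2)/10 = 10/10 = 1, a_10 = floor((21 + 21)/1) = 42.
  m_11 = 1*42 - 21 = 21, d_11 = (451 - 21^2)/1 = 10/1 = 10: (m_11, d_11) = (m_1, d_1) = (21, 10), so from here the quotients repeat a_1, ..., a_10; the period length is 10.
So sqrt(451) = [21; (4, 4, 2, 8, 21, 8, 2, 4, 4, 42)] with period length k = 10.
k is even, so the fundamental solution of x^2 - 451y^2 = 1 is (p_{k-1}, q_{k-1}) = (p_9, q_9); compute convergents through index 9.
Convergents (p_i = a_i*p_{i-1} + p_{i-2}, q_i = a_i*q_{i-1} + q_{i-2} with p_{-2}=0, p_{-1}=1, q_{-2}=1, q_{-1}=0):
  i=0: a_0=21, p_0 = 21*1 + 0 = 21, q_0 = 21*0 + 1 = 1.
  i=1: a_1=4, p_1 = 4*21 + 1 = 85, q_1 = 4*1 + 0 = 4.
  i=2: a_2=4, p_2 = 4*85 + 21 = 361, q_2 = 4*4 + 1 = 17.
  i=3: a_3=2, p_3 = 2*361 + 85 = 807, q_3 = 2*17 + 4 = 38.
  i=4: a_4=8, p_4 = 8*807 + 361 = 6817, q_4 = 8*38 + 17 = 321.
  i=5: a_5=21, p_5 = 21*6817 + 807 = 143964, q_5 = 21*321 + 38 = 6779.
  i=6: a_6=8, p_6 = 8*143964 + 6817 = 1158529, q_6 = 8*6779 + 321 = 54553.
  i=7: a_7=2, p_7 = 2*1158529 + 143964 = 2461022, q_7 = 2*54553 + 6779 = 115885.
  i=8: a_8=4, p_8 = 4*2461022 + 1158529 = 11002617, q_8 = 4*115885 + 54553 = 518093.
  i=9: a_9=4, p_9 = 4*11002617 + 2461022 = 46471490, q_9 = 4*518093 + 115885 = 2188257.
Check: 46471490^2 - 451*2188257^2 = 2159599382820100 - 2159599382820099 = 1, so (x, y) = (46471490, 2188257) solves the equation, and by the theorem it is the least positive solution.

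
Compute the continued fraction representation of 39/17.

[2; 3, 2, 2]

Run the Euclidean algorithm on 39 and 17; the successive quotients are the partial quotients a_0, a_1, ... (each step inverts the fractional part left over by the previous one):
  39 = 2*17 + 5, so a_0 = 2.
  17 = 3*5 + 2, so a_1 = 3.
  5 = 2*2 + 1, so a_2 = 2.
  2 = 2*1 + 0, so a_3 = 2.
The remainder reaches 0 after 4 divisions, so the expansion has 4 partial quotients, read off in order.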